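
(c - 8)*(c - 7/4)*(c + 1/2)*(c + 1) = c^4 - 33*c^3/4 - c^2/8 + 129*c/8 + 7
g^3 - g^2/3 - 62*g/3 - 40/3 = (g - 5)*(g + 2/3)*(g + 4)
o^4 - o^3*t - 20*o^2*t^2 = o^2*(o - 5*t)*(o + 4*t)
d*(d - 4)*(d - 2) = d^3 - 6*d^2 + 8*d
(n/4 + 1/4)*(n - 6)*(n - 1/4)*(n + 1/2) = n^4/4 - 19*n^3/16 - 59*n^2/32 - 7*n/32 + 3/16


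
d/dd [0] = 0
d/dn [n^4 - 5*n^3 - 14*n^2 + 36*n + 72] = 4*n^3 - 15*n^2 - 28*n + 36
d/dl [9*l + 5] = 9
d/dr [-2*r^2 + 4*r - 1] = 4 - 4*r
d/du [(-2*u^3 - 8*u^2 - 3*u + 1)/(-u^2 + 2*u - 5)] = (2*u^4 - 8*u^3 + 11*u^2 + 82*u + 13)/(u^4 - 4*u^3 + 14*u^2 - 20*u + 25)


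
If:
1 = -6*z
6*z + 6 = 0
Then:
No Solution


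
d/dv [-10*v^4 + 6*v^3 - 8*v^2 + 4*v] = -40*v^3 + 18*v^2 - 16*v + 4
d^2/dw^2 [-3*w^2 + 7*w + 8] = -6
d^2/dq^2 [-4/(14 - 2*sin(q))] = 2*(-7*sin(q) + cos(q)^2 + 1)/(sin(q) - 7)^3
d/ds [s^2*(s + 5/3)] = s*(9*s + 10)/3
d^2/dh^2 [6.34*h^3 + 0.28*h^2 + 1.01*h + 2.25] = 38.04*h + 0.56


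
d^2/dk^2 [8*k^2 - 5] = 16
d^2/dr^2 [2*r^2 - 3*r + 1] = 4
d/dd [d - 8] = 1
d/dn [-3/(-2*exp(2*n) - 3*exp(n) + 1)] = (-12*exp(n) - 9)*exp(n)/(2*exp(2*n) + 3*exp(n) - 1)^2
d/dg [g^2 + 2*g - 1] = 2*g + 2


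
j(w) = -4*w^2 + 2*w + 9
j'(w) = 2 - 8*w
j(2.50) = -11.00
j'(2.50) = -18.00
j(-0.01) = 8.98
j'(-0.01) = 2.08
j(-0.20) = 8.44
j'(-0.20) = 3.60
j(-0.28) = 8.13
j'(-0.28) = 4.24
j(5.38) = -96.02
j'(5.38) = -41.04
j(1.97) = -2.58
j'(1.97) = -13.76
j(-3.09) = -35.37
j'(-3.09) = 26.72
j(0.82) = 7.95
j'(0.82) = -4.56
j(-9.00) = -333.00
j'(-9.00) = 74.00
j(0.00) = 9.00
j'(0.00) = 2.00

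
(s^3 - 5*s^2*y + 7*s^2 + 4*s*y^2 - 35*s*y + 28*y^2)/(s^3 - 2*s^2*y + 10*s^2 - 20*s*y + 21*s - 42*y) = (-s^2 + 5*s*y - 4*y^2)/(-s^2 + 2*s*y - 3*s + 6*y)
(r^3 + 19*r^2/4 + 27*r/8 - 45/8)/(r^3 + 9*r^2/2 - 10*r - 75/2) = (4*r^2 + 9*r - 9)/(4*(r^2 + 2*r - 15))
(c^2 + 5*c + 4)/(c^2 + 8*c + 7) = (c + 4)/(c + 7)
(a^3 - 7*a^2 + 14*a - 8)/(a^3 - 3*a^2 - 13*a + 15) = (a^2 - 6*a + 8)/(a^2 - 2*a - 15)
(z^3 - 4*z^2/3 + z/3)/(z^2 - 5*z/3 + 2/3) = z*(3*z - 1)/(3*z - 2)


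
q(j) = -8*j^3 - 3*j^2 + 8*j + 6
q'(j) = -24*j^2 - 6*j + 8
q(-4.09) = 470.44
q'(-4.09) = -368.93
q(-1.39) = 10.57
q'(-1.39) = -30.03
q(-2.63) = 109.74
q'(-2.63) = -142.23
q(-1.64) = 20.10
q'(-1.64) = -46.71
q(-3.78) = 364.98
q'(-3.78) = -312.24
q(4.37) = -683.96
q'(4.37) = -476.55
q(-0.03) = 5.76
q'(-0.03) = 8.16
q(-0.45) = 2.52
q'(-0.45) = 5.84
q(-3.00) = 171.00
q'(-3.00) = -190.00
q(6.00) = -1782.00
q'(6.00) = -892.00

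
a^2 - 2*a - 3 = (a - 3)*(a + 1)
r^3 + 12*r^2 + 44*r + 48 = (r + 2)*(r + 4)*(r + 6)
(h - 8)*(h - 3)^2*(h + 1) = h^4 - 13*h^3 + 43*h^2 - 15*h - 72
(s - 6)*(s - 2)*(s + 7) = s^3 - s^2 - 44*s + 84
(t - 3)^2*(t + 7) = t^3 + t^2 - 33*t + 63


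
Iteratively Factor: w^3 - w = (w + 1)*(w^2 - w) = (w - 1)*(w + 1)*(w)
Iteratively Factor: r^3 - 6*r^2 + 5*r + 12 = (r - 4)*(r^2 - 2*r - 3) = (r - 4)*(r + 1)*(r - 3)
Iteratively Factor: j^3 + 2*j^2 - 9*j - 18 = (j + 3)*(j^2 - j - 6) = (j + 2)*(j + 3)*(j - 3)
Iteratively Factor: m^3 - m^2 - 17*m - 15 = (m - 5)*(m^2 + 4*m + 3) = (m - 5)*(m + 3)*(m + 1)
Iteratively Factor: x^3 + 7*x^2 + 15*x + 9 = (x + 3)*(x^2 + 4*x + 3) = (x + 3)^2*(x + 1)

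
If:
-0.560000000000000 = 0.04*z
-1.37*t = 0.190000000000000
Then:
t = -0.14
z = -14.00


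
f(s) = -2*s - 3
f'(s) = -2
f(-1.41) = -0.18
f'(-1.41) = -2.00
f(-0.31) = -2.38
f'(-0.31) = -2.00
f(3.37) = -9.74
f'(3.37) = -2.00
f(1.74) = -6.48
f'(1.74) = -2.00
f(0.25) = -3.50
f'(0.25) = -2.00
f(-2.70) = 2.40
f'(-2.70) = -2.00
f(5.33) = -13.66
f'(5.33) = -2.00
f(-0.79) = -1.42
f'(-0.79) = -2.00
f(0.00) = -3.00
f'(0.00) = -2.00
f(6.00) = -15.00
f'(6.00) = -2.00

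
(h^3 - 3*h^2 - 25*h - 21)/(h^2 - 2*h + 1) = (h^3 - 3*h^2 - 25*h - 21)/(h^2 - 2*h + 1)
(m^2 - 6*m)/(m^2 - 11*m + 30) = m/(m - 5)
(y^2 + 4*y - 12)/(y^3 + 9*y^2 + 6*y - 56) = (y + 6)/(y^2 + 11*y + 28)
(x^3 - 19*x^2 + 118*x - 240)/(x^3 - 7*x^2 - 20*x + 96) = (x^2 - 11*x + 30)/(x^2 + x - 12)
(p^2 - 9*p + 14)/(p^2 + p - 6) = (p - 7)/(p + 3)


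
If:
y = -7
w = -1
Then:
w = -1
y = -7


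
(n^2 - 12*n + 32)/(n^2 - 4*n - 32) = (n - 4)/(n + 4)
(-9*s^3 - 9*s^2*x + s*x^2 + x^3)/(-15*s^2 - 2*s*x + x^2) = (-3*s^2 - 2*s*x + x^2)/(-5*s + x)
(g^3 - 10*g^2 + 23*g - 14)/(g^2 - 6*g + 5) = (g^2 - 9*g + 14)/(g - 5)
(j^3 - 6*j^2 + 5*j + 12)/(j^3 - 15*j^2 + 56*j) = (j^3 - 6*j^2 + 5*j + 12)/(j*(j^2 - 15*j + 56))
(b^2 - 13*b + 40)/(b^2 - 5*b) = (b - 8)/b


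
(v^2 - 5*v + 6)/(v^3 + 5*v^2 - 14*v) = (v - 3)/(v*(v + 7))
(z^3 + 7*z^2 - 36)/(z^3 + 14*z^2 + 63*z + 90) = (z - 2)/(z + 5)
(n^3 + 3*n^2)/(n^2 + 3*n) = n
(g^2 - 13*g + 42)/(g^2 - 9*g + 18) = (g - 7)/(g - 3)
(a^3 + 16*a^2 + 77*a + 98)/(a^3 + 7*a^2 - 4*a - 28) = (a + 7)/(a - 2)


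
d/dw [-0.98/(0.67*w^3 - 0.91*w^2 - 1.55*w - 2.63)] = (1.9698*w^2 - 1.7836*w - 1.519)/(-0.67*w^3 + 0.91*w^2 + 1.55*w + 2.63)^2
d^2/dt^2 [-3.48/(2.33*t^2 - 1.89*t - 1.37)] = (-37.785144*t^2 + 30.649752*t + 3.48*(4.66*t - 1.89)*(9.32*t - 3.78) + 22.217016)/(-2.33*t^2 + 1.89*t + 1.37)^3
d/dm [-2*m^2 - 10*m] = -4*m - 10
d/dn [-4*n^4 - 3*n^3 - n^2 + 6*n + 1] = -16*n^3 - 9*n^2 - 2*n + 6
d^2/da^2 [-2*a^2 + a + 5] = -4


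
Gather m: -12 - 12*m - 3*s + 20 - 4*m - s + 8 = -16*m - 4*s + 16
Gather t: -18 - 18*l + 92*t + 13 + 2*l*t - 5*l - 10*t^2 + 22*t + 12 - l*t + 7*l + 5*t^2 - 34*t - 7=-16*l - 5*t^2 + t*(l + 80)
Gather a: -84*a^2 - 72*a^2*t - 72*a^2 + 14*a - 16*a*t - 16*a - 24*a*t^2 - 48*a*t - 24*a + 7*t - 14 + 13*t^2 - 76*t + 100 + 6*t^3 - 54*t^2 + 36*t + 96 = a^2*(-72*t - 156) + a*(-24*t^2 - 64*t - 26) + 6*t^3 - 41*t^2 - 33*t + 182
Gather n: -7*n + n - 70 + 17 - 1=-6*n - 54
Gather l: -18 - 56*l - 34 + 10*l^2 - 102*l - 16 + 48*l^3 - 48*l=48*l^3 + 10*l^2 - 206*l - 68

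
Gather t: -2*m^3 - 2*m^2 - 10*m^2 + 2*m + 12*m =-2*m^3 - 12*m^2 + 14*m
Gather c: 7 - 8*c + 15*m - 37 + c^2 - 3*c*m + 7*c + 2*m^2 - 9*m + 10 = c^2 + c*(-3*m - 1) + 2*m^2 + 6*m - 20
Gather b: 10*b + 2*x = 10*b + 2*x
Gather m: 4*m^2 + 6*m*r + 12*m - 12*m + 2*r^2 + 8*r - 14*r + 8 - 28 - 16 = 4*m^2 + 6*m*r + 2*r^2 - 6*r - 36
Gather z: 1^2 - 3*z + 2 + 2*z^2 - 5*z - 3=2*z^2 - 8*z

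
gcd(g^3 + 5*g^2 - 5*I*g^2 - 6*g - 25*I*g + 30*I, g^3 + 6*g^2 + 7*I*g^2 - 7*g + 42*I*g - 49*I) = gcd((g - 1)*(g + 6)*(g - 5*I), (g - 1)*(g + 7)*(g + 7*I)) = g - 1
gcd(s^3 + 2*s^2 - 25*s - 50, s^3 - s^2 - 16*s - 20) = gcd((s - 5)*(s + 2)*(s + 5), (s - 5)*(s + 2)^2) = s^2 - 3*s - 10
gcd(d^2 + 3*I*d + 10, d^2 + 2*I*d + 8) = d - 2*I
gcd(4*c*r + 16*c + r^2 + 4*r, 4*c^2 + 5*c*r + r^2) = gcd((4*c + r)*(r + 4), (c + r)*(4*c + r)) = 4*c + r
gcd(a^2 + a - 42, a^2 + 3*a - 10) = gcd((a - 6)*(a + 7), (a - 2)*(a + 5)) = 1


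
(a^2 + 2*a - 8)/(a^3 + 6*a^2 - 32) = 1/(a + 4)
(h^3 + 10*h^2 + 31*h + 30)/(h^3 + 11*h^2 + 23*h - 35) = (h^2 + 5*h + 6)/(h^2 + 6*h - 7)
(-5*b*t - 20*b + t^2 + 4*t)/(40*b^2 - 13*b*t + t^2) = (t + 4)/(-8*b + t)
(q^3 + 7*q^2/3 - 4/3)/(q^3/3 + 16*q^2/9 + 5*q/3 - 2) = 3*(q^2 + 3*q + 2)/(q^2 + 6*q + 9)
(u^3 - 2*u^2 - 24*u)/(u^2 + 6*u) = (u^2 - 2*u - 24)/(u + 6)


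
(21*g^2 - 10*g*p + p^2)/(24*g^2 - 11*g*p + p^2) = (-7*g + p)/(-8*g + p)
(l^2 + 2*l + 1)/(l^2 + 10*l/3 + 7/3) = 3*(l + 1)/(3*l + 7)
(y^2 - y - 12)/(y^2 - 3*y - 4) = (y + 3)/(y + 1)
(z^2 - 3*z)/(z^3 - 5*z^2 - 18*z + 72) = z/(z^2 - 2*z - 24)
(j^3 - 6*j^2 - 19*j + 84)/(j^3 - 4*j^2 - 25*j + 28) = (j - 3)/(j - 1)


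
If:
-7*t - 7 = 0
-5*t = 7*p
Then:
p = 5/7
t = -1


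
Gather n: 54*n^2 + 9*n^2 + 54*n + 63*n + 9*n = 63*n^2 + 126*n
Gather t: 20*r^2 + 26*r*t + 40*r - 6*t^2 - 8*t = 20*r^2 + 40*r - 6*t^2 + t*(26*r - 8)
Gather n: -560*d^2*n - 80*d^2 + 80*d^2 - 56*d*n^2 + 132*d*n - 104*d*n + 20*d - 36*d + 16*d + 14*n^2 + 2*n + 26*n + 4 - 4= n^2*(14 - 56*d) + n*(-560*d^2 + 28*d + 28)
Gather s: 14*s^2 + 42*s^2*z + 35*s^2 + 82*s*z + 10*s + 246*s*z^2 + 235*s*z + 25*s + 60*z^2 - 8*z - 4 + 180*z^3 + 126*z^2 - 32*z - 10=s^2*(42*z + 49) + s*(246*z^2 + 317*z + 35) + 180*z^3 + 186*z^2 - 40*z - 14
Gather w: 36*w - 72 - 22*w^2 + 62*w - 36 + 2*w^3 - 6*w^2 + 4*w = 2*w^3 - 28*w^2 + 102*w - 108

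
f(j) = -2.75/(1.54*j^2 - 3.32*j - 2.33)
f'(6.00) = 0.04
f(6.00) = -0.08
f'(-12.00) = -0.00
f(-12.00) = -0.01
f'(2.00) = 0.99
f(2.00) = 0.98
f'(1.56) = 0.29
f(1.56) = 0.73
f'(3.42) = 1.06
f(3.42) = -0.64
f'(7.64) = 0.01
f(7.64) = -0.04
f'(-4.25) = -0.03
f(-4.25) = -0.07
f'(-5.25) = -0.02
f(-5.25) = -0.05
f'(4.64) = 0.13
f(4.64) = -0.18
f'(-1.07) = -2.04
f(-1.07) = -0.92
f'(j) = -2.75*(3.32 - 3.08*j)/(1.54*j^2 - 3.32*j - 2.33)^2 = (8.47*j - 9.13)/(-1.54*j^2 + 3.32*j + 2.33)^2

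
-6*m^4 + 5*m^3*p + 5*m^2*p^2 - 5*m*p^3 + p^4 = (-3*m + p)*(-2*m + p)*(-m + p)*(m + p)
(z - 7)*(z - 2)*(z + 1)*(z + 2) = z^4 - 6*z^3 - 11*z^2 + 24*z + 28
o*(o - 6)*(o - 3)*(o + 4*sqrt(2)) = o^4 - 9*o^3 + 4*sqrt(2)*o^3 - 36*sqrt(2)*o^2 + 18*o^2 + 72*sqrt(2)*o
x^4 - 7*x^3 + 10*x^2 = x^2*(x - 5)*(x - 2)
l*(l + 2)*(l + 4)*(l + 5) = l^4 + 11*l^3 + 38*l^2 + 40*l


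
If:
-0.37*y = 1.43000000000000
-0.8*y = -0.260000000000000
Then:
No Solution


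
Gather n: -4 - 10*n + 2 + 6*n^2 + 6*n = 6*n^2 - 4*n - 2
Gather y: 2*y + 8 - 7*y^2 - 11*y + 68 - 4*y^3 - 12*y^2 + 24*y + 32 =-4*y^3 - 19*y^2 + 15*y + 108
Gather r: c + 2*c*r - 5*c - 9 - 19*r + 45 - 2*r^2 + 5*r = -4*c - 2*r^2 + r*(2*c - 14) + 36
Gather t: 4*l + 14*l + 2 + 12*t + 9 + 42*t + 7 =18*l + 54*t + 18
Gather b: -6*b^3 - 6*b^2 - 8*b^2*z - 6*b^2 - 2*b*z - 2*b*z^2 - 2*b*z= -6*b^3 + b^2*(-8*z - 12) + b*(-2*z^2 - 4*z)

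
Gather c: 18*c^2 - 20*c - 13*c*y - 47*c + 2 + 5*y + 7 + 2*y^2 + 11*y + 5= 18*c^2 + c*(-13*y - 67) + 2*y^2 + 16*y + 14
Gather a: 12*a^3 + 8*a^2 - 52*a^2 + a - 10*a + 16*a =12*a^3 - 44*a^2 + 7*a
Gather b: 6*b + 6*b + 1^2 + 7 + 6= 12*b + 14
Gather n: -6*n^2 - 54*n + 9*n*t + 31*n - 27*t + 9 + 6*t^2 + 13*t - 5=-6*n^2 + n*(9*t - 23) + 6*t^2 - 14*t + 4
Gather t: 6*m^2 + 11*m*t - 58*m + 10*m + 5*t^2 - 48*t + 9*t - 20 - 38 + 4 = 6*m^2 - 48*m + 5*t^2 + t*(11*m - 39) - 54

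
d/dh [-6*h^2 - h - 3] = -12*h - 1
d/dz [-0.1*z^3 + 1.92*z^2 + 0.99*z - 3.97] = -0.3*z^2 + 3.84*z + 0.99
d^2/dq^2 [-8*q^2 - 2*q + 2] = -16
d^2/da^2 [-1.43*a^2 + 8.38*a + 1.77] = -2.86000000000000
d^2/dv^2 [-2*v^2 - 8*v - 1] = -4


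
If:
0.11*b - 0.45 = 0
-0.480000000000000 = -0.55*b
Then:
No Solution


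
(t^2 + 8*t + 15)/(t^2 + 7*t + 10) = (t + 3)/(t + 2)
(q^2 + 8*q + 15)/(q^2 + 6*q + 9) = (q + 5)/(q + 3)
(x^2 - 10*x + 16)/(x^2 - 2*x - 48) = (x - 2)/(x + 6)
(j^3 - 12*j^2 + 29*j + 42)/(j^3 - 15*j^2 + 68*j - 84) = (j + 1)/(j - 2)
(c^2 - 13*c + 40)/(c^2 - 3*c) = (c^2 - 13*c + 40)/(c*(c - 3))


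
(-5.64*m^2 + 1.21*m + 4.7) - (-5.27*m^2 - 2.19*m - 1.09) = -0.37*m^2 + 3.4*m + 5.79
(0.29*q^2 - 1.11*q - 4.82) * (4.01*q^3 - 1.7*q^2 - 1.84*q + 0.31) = 1.1629*q^5 - 4.9441*q^4 - 17.9748*q^3 + 10.3263*q^2 + 8.5247*q - 1.4942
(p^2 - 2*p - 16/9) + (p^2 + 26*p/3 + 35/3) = 2*p^2 + 20*p/3 + 89/9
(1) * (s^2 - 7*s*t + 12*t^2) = s^2 - 7*s*t + 12*t^2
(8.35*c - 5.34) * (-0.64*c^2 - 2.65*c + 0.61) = -5.344*c^3 - 18.7099*c^2 + 19.2445*c - 3.2574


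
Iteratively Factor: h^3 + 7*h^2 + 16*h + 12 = (h + 2)*(h^2 + 5*h + 6) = (h + 2)*(h + 3)*(h + 2)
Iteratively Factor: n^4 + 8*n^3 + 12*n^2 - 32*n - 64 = (n - 2)*(n^3 + 10*n^2 + 32*n + 32) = (n - 2)*(n + 4)*(n^2 + 6*n + 8) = (n - 2)*(n + 4)^2*(n + 2)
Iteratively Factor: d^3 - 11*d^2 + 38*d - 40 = (d - 4)*(d^2 - 7*d + 10) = (d - 4)*(d - 2)*(d - 5)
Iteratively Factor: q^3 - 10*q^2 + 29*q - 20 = (q - 5)*(q^2 - 5*q + 4) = (q - 5)*(q - 4)*(q - 1)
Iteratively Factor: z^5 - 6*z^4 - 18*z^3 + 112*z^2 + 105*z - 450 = (z - 5)*(z^4 - z^3 - 23*z^2 - 3*z + 90) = (z - 5)*(z - 2)*(z^3 + z^2 - 21*z - 45) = (z - 5)*(z - 2)*(z + 3)*(z^2 - 2*z - 15) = (z - 5)^2*(z - 2)*(z + 3)*(z + 3)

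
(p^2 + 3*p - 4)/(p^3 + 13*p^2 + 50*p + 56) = (p - 1)/(p^2 + 9*p + 14)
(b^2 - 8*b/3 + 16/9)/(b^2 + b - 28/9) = (3*b - 4)/(3*b + 7)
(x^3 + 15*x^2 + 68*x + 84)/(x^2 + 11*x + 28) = (x^2 + 8*x + 12)/(x + 4)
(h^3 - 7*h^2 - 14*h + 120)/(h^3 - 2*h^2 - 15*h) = (h^2 - 2*h - 24)/(h*(h + 3))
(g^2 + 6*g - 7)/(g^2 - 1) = (g + 7)/(g + 1)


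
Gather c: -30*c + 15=15 - 30*c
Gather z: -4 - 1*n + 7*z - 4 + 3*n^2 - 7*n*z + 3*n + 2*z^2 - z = 3*n^2 + 2*n + 2*z^2 + z*(6 - 7*n) - 8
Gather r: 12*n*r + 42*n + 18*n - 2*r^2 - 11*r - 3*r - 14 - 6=60*n - 2*r^2 + r*(12*n - 14) - 20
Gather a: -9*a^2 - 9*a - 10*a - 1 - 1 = -9*a^2 - 19*a - 2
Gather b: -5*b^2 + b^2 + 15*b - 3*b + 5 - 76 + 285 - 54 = -4*b^2 + 12*b + 160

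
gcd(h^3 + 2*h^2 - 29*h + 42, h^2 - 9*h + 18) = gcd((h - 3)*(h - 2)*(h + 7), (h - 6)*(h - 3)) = h - 3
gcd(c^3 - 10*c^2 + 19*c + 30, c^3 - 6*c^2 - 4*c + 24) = c - 6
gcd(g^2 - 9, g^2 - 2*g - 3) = g - 3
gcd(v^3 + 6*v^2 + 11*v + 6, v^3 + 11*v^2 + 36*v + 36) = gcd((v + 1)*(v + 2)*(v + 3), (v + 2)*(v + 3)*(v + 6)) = v^2 + 5*v + 6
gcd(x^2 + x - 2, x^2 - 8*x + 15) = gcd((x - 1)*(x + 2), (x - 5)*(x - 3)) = 1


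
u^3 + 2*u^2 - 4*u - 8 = (u - 2)*(u + 2)^2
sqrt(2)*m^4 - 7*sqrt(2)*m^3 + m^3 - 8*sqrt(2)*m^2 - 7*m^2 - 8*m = m*(m - 8)*(m + 1)*(sqrt(2)*m + 1)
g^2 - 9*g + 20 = (g - 5)*(g - 4)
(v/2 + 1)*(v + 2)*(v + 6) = v^3/2 + 5*v^2 + 14*v + 12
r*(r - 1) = r^2 - r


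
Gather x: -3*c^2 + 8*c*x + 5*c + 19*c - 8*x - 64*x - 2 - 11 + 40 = -3*c^2 + 24*c + x*(8*c - 72) + 27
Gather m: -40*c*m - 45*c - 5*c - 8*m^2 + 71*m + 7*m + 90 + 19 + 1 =-50*c - 8*m^2 + m*(78 - 40*c) + 110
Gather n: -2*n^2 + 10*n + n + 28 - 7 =-2*n^2 + 11*n + 21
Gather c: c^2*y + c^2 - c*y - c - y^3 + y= c^2*(y + 1) + c*(-y - 1) - y^3 + y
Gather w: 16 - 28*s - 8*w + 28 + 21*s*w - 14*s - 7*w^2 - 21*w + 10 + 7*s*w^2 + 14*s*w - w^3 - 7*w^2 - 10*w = -42*s - w^3 + w^2*(7*s - 14) + w*(35*s - 39) + 54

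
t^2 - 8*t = t*(t - 8)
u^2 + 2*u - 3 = (u - 1)*(u + 3)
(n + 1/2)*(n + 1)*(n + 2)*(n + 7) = n^4 + 21*n^3/2 + 28*n^2 + 51*n/2 + 7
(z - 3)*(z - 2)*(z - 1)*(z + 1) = z^4 - 5*z^3 + 5*z^2 + 5*z - 6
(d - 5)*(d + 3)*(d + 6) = d^3 + 4*d^2 - 27*d - 90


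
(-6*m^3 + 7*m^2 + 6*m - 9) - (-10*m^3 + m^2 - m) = 4*m^3 + 6*m^2 + 7*m - 9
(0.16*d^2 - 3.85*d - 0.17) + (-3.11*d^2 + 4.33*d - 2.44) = -2.95*d^2 + 0.48*d - 2.61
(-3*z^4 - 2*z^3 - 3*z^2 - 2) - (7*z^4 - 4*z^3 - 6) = -10*z^4 + 2*z^3 - 3*z^2 + 4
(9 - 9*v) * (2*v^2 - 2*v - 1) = -18*v^3 + 36*v^2 - 9*v - 9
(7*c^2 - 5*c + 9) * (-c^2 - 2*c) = -7*c^4 - 9*c^3 + c^2 - 18*c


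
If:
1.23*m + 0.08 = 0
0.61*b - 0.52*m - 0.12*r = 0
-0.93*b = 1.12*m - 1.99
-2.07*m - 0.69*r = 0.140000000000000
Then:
No Solution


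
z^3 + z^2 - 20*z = z*(z - 4)*(z + 5)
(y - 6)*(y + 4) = y^2 - 2*y - 24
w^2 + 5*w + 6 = (w + 2)*(w + 3)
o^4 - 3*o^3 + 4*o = o*(o - 2)^2*(o + 1)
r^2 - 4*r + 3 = (r - 3)*(r - 1)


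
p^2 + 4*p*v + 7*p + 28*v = (p + 7)*(p + 4*v)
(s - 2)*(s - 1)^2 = s^3 - 4*s^2 + 5*s - 2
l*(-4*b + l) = -4*b*l + l^2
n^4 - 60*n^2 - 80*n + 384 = (n - 8)*(n - 2)*(n + 4)*(n + 6)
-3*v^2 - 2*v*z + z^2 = (-3*v + z)*(v + z)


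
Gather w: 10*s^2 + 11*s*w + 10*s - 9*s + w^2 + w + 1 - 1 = 10*s^2 + s + w^2 + w*(11*s + 1)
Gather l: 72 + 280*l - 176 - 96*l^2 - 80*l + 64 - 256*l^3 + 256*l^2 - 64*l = -256*l^3 + 160*l^2 + 136*l - 40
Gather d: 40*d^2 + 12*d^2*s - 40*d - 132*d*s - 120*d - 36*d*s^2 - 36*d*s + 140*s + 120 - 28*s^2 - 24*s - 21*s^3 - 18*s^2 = d^2*(12*s + 40) + d*(-36*s^2 - 168*s - 160) - 21*s^3 - 46*s^2 + 116*s + 120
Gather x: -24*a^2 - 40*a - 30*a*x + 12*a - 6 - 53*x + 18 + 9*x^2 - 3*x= -24*a^2 - 28*a + 9*x^2 + x*(-30*a - 56) + 12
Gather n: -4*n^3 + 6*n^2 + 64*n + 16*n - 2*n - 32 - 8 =-4*n^3 + 6*n^2 + 78*n - 40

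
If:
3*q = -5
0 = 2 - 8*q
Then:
No Solution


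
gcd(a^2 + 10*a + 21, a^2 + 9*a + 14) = a + 7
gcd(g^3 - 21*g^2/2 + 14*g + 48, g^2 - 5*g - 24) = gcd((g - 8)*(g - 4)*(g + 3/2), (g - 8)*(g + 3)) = g - 8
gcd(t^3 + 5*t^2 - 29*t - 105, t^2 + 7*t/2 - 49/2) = t + 7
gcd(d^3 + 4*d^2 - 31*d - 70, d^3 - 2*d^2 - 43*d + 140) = d^2 + 2*d - 35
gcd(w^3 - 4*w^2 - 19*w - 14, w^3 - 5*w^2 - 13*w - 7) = w^2 - 6*w - 7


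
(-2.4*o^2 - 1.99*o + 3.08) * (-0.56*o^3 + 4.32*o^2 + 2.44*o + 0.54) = 1.344*o^5 - 9.2536*o^4 - 16.1776*o^3 + 7.154*o^2 + 6.4406*o + 1.6632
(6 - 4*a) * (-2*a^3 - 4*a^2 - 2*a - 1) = 8*a^4 + 4*a^3 - 16*a^2 - 8*a - 6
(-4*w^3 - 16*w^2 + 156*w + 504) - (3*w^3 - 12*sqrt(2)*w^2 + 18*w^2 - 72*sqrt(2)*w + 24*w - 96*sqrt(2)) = -7*w^3 - 34*w^2 + 12*sqrt(2)*w^2 + 72*sqrt(2)*w + 132*w + 96*sqrt(2) + 504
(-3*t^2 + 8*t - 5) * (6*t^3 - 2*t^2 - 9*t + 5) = -18*t^5 + 54*t^4 - 19*t^3 - 77*t^2 + 85*t - 25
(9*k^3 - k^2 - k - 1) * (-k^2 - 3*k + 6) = -9*k^5 - 26*k^4 + 58*k^3 - 2*k^2 - 3*k - 6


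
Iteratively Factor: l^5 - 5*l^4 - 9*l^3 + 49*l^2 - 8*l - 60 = (l - 5)*(l^4 - 9*l^2 + 4*l + 12) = (l - 5)*(l + 1)*(l^3 - l^2 - 8*l + 12) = (l - 5)*(l + 1)*(l + 3)*(l^2 - 4*l + 4) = (l - 5)*(l - 2)*(l + 1)*(l + 3)*(l - 2)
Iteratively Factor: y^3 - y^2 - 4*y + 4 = (y - 2)*(y^2 + y - 2) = (y - 2)*(y - 1)*(y + 2)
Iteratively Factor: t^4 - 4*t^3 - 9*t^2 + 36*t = (t)*(t^3 - 4*t^2 - 9*t + 36) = t*(t - 3)*(t^2 - t - 12) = t*(t - 3)*(t + 3)*(t - 4)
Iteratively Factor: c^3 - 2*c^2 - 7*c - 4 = (c + 1)*(c^2 - 3*c - 4) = (c - 4)*(c + 1)*(c + 1)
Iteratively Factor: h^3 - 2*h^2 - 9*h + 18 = (h - 3)*(h^2 + h - 6) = (h - 3)*(h - 2)*(h + 3)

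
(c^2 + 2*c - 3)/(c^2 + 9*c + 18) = (c - 1)/(c + 6)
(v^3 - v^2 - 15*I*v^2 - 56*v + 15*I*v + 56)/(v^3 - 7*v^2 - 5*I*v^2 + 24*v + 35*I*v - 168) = (v^2 - v*(1 + 7*I) + 7*I)/(v^2 + v*(-7 + 3*I) - 21*I)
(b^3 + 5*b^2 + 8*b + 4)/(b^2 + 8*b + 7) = (b^2 + 4*b + 4)/(b + 7)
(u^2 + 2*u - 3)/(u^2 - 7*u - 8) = (-u^2 - 2*u + 3)/(-u^2 + 7*u + 8)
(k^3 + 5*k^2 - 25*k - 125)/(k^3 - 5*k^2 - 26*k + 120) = (k^2 - 25)/(k^2 - 10*k + 24)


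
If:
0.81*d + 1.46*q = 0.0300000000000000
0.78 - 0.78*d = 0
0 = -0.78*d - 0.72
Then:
No Solution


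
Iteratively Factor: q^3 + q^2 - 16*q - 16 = (q - 4)*(q^2 + 5*q + 4) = (q - 4)*(q + 4)*(q + 1)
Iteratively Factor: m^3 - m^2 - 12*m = (m)*(m^2 - m - 12) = m*(m + 3)*(m - 4)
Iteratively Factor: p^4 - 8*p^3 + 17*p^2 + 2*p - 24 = (p - 3)*(p^3 - 5*p^2 + 2*p + 8) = (p - 3)*(p + 1)*(p^2 - 6*p + 8) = (p - 3)*(p - 2)*(p + 1)*(p - 4)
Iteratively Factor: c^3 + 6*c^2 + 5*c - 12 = (c + 4)*(c^2 + 2*c - 3) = (c - 1)*(c + 4)*(c + 3)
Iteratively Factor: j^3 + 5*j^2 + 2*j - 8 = (j + 2)*(j^2 + 3*j - 4) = (j - 1)*(j + 2)*(j + 4)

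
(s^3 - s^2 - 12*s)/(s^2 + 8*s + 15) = s*(s - 4)/(s + 5)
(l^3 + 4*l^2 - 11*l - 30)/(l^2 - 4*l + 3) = (l^2 + 7*l + 10)/(l - 1)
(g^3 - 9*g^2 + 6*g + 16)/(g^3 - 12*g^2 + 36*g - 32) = (g + 1)/(g - 2)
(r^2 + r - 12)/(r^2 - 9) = (r + 4)/(r + 3)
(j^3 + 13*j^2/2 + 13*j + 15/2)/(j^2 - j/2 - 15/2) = (j^2 + 4*j + 3)/(j - 3)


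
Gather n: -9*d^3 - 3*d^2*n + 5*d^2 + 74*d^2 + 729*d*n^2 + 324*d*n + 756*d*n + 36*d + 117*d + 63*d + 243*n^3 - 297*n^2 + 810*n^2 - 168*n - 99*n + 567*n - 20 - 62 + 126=-9*d^3 + 79*d^2 + 216*d + 243*n^3 + n^2*(729*d + 513) + n*(-3*d^2 + 1080*d + 300) + 44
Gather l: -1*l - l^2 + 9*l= -l^2 + 8*l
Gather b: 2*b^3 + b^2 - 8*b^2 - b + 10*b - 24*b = 2*b^3 - 7*b^2 - 15*b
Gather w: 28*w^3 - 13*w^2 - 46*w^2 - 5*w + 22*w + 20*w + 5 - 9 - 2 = 28*w^3 - 59*w^2 + 37*w - 6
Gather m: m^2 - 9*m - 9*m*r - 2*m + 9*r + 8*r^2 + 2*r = m^2 + m*(-9*r - 11) + 8*r^2 + 11*r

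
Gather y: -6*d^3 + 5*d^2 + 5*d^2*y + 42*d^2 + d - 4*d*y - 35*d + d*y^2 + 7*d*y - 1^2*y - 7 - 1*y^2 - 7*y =-6*d^3 + 47*d^2 - 34*d + y^2*(d - 1) + y*(5*d^2 + 3*d - 8) - 7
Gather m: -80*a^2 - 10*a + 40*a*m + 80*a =-80*a^2 + 40*a*m + 70*a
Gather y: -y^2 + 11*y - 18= -y^2 + 11*y - 18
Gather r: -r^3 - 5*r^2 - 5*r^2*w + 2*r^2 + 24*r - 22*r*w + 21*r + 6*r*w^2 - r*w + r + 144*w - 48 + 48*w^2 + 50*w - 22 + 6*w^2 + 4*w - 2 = -r^3 + r^2*(-5*w - 3) + r*(6*w^2 - 23*w + 46) + 54*w^2 + 198*w - 72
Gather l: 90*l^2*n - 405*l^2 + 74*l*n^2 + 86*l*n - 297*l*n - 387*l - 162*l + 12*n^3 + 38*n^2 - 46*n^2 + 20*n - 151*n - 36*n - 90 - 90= l^2*(90*n - 405) + l*(74*n^2 - 211*n - 549) + 12*n^3 - 8*n^2 - 167*n - 180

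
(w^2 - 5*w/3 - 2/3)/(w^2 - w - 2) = (w + 1/3)/(w + 1)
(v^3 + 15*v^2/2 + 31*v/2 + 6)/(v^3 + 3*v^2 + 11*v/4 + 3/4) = 2*(v^2 + 7*v + 12)/(2*v^2 + 5*v + 3)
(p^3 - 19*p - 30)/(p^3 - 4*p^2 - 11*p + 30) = (p + 2)/(p - 2)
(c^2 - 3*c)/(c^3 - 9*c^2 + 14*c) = (c - 3)/(c^2 - 9*c + 14)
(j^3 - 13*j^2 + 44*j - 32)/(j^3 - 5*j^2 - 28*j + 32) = (j - 4)/(j + 4)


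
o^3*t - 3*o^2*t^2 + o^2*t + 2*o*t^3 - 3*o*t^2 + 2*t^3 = (o - 2*t)*(o - t)*(o*t + t)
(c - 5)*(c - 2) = c^2 - 7*c + 10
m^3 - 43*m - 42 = (m - 7)*(m + 1)*(m + 6)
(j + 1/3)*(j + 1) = j^2 + 4*j/3 + 1/3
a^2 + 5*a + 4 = (a + 1)*(a + 4)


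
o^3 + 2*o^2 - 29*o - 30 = (o - 5)*(o + 1)*(o + 6)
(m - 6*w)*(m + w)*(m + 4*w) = m^3 - m^2*w - 26*m*w^2 - 24*w^3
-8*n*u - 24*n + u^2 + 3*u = (-8*n + u)*(u + 3)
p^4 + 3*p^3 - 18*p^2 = p^2*(p - 3)*(p + 6)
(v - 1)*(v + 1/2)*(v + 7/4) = v^3 + 5*v^2/4 - 11*v/8 - 7/8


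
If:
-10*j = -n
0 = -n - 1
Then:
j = -1/10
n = -1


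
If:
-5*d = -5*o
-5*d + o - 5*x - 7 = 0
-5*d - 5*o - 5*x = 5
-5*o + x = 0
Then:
No Solution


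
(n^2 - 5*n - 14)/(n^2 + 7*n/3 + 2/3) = 3*(n - 7)/(3*n + 1)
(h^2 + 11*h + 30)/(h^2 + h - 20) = (h + 6)/(h - 4)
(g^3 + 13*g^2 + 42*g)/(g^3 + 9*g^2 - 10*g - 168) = g/(g - 4)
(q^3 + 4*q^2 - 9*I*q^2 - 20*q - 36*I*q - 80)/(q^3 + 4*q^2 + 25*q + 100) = (q - 4*I)/(q + 5*I)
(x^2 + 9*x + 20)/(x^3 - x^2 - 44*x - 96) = (x + 5)/(x^2 - 5*x - 24)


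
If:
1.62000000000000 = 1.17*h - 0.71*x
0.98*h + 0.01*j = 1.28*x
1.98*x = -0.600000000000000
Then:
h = 1.20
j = -156.46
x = -0.30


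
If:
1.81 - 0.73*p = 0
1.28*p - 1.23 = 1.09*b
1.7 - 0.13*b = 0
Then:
No Solution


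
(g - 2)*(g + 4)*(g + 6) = g^3 + 8*g^2 + 4*g - 48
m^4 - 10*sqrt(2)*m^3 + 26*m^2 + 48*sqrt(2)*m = m*(m - 8*sqrt(2))*(m - 3*sqrt(2))*(m + sqrt(2))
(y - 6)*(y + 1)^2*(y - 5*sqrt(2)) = y^4 - 5*sqrt(2)*y^3 - 4*y^3 - 11*y^2 + 20*sqrt(2)*y^2 - 6*y + 55*sqrt(2)*y + 30*sqrt(2)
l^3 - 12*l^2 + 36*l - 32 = (l - 8)*(l - 2)^2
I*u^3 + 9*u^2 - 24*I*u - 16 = (u - 4*I)^2*(I*u + 1)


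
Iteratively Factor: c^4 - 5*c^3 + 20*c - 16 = (c - 1)*(c^3 - 4*c^2 - 4*c + 16) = (c - 2)*(c - 1)*(c^2 - 2*c - 8) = (c - 4)*(c - 2)*(c - 1)*(c + 2)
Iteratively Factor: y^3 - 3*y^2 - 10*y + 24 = (y + 3)*(y^2 - 6*y + 8) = (y - 4)*(y + 3)*(y - 2)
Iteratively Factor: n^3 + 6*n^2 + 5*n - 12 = (n + 3)*(n^2 + 3*n - 4) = (n + 3)*(n + 4)*(n - 1)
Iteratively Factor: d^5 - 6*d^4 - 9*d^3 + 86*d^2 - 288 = (d + 3)*(d^4 - 9*d^3 + 18*d^2 + 32*d - 96) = (d - 4)*(d + 3)*(d^3 - 5*d^2 - 2*d + 24) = (d - 4)*(d - 3)*(d + 3)*(d^2 - 2*d - 8) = (d - 4)^2*(d - 3)*(d + 3)*(d + 2)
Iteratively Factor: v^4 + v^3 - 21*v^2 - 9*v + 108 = (v + 3)*(v^3 - 2*v^2 - 15*v + 36) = (v - 3)*(v + 3)*(v^2 + v - 12) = (v - 3)^2*(v + 3)*(v + 4)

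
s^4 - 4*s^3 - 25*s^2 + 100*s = s*(s - 5)*(s - 4)*(s + 5)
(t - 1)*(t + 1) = t^2 - 1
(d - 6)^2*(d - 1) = d^3 - 13*d^2 + 48*d - 36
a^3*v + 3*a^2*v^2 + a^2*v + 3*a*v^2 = a*(a + 3*v)*(a*v + v)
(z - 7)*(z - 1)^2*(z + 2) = z^4 - 7*z^3 - 3*z^2 + 23*z - 14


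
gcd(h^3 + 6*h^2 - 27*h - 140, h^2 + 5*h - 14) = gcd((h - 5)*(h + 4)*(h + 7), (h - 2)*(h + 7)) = h + 7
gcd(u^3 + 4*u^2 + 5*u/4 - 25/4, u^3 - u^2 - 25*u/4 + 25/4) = u^2 + 3*u/2 - 5/2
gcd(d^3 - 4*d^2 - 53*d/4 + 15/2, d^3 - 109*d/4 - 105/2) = d^2 - 7*d/2 - 15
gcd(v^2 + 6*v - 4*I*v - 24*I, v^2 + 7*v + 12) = 1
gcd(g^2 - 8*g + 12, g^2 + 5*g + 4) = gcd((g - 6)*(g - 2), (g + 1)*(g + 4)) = 1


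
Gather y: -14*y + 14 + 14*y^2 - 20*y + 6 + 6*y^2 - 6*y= 20*y^2 - 40*y + 20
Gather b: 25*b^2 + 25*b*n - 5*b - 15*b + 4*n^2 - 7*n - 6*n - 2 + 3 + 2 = 25*b^2 + b*(25*n - 20) + 4*n^2 - 13*n + 3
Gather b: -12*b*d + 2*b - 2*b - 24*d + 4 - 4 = -12*b*d - 24*d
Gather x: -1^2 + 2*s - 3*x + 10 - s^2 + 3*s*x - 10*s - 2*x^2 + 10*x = -s^2 - 8*s - 2*x^2 + x*(3*s + 7) + 9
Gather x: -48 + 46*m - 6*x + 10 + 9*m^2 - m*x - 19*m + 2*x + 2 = 9*m^2 + 27*m + x*(-m - 4) - 36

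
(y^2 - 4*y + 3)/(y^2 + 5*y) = (y^2 - 4*y + 3)/(y*(y + 5))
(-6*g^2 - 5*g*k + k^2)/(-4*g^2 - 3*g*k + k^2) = (6*g - k)/(4*g - k)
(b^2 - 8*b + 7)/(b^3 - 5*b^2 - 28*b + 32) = (b - 7)/(b^2 - 4*b - 32)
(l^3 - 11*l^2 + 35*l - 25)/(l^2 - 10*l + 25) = l - 1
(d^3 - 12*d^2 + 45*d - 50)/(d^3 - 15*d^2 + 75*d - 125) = (d - 2)/(d - 5)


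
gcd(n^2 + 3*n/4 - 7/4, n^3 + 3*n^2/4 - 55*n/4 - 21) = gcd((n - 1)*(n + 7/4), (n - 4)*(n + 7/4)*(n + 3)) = n + 7/4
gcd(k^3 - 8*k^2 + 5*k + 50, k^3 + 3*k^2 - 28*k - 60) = k^2 - 3*k - 10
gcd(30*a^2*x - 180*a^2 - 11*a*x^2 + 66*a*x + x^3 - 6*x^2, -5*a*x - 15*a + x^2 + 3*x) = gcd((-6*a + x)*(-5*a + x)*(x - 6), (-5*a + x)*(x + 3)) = -5*a + x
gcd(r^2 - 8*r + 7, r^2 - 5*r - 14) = r - 7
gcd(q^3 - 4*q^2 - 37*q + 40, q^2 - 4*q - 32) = q - 8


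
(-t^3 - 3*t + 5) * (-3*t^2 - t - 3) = 3*t^5 + t^4 + 12*t^3 - 12*t^2 + 4*t - 15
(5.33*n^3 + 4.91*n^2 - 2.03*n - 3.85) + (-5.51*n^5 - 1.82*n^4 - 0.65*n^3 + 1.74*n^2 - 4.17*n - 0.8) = -5.51*n^5 - 1.82*n^4 + 4.68*n^3 + 6.65*n^2 - 6.2*n - 4.65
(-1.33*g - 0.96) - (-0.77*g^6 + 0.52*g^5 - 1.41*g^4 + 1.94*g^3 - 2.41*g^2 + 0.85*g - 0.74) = 0.77*g^6 - 0.52*g^5 + 1.41*g^4 - 1.94*g^3 + 2.41*g^2 - 2.18*g - 0.22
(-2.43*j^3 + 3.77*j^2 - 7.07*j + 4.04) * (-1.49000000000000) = 3.6207*j^3 - 5.6173*j^2 + 10.5343*j - 6.0196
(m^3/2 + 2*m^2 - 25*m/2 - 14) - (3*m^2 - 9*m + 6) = m^3/2 - m^2 - 7*m/2 - 20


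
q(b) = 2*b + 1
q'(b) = 2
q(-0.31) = 0.38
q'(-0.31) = 2.00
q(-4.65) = -8.30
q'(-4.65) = 2.00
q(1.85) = 4.70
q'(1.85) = 2.00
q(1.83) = 4.66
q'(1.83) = 2.00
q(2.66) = 6.32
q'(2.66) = 2.00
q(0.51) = 2.02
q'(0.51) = 2.00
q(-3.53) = -6.06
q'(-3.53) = 2.00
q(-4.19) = -7.38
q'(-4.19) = 2.00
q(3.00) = 7.00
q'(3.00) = 2.00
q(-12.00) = -23.00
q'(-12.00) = 2.00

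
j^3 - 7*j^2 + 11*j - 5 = (j - 5)*(j - 1)^2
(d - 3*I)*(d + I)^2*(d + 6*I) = d^4 + 5*I*d^3 + 11*d^2 + 33*I*d - 18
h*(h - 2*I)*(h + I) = h^3 - I*h^2 + 2*h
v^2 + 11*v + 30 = (v + 5)*(v + 6)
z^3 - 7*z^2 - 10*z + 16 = (z - 8)*(z - 1)*(z + 2)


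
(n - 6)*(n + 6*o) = n^2 + 6*n*o - 6*n - 36*o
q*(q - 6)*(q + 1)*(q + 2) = q^4 - 3*q^3 - 16*q^2 - 12*q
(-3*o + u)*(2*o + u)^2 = -12*o^3 - 8*o^2*u + o*u^2 + u^3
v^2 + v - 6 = (v - 2)*(v + 3)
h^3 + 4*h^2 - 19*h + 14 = (h - 2)*(h - 1)*(h + 7)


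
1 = 1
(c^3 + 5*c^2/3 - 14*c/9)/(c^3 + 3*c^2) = (9*c^2 + 15*c - 14)/(9*c*(c + 3))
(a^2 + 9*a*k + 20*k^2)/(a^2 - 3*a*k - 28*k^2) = (a + 5*k)/(a - 7*k)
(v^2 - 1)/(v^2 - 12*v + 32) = (v^2 - 1)/(v^2 - 12*v + 32)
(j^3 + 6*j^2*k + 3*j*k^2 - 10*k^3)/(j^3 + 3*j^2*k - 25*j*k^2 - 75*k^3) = (j^2 + j*k - 2*k^2)/(j^2 - 2*j*k - 15*k^2)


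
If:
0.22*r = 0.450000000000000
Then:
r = 2.05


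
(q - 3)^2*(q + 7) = q^3 + q^2 - 33*q + 63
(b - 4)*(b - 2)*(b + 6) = b^3 - 28*b + 48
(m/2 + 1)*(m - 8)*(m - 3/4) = m^3/2 - 27*m^2/8 - 23*m/4 + 6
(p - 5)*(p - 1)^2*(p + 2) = p^4 - 5*p^3 - 3*p^2 + 17*p - 10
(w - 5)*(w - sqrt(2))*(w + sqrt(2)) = w^3 - 5*w^2 - 2*w + 10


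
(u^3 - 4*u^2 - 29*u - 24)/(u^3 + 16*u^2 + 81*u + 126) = (u^2 - 7*u - 8)/(u^2 + 13*u + 42)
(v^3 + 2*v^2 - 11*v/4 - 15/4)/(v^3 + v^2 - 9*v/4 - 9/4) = (2*v + 5)/(2*v + 3)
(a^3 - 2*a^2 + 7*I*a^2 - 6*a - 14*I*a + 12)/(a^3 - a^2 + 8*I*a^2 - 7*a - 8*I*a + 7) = (a^2 + a*(-2 + 6*I) - 12*I)/(a^2 + a*(-1 + 7*I) - 7*I)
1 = 1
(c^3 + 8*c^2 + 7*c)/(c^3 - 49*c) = (c + 1)/(c - 7)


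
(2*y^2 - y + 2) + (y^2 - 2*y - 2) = 3*y^2 - 3*y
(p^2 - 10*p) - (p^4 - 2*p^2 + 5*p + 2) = -p^4 + 3*p^2 - 15*p - 2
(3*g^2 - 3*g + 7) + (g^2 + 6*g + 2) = 4*g^2 + 3*g + 9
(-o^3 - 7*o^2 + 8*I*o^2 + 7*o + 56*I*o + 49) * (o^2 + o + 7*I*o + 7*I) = -o^5 - 8*o^4 + I*o^4 - 56*o^3 + 8*I*o^3 - 392*o^2 + 56*I*o^2 - 343*o + 392*I*o + 343*I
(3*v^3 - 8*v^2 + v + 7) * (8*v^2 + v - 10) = 24*v^5 - 61*v^4 - 30*v^3 + 137*v^2 - 3*v - 70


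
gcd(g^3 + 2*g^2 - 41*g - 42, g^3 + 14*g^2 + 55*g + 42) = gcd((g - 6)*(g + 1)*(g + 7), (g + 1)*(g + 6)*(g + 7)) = g^2 + 8*g + 7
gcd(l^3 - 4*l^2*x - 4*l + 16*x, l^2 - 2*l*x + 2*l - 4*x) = l + 2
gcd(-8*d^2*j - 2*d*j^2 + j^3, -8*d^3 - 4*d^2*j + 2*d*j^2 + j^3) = 2*d + j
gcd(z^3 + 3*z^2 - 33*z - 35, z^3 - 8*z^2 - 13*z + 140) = z - 5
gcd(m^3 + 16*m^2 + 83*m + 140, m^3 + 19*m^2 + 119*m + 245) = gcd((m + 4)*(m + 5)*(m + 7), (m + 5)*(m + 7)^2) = m^2 + 12*m + 35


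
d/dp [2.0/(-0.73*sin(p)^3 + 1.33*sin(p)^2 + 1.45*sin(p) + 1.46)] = (4.38*sin(p)^2 - 5.32*sin(p) - 2.9)*cos(p)/(-0.73*sin(p)^3 + 1.33*sin(p)^2 + 1.45*sin(p) + 1.46)^2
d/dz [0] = 0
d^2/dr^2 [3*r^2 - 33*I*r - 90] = 6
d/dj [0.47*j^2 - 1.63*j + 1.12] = 0.94*j - 1.63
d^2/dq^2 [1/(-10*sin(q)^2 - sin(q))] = (400*sin(q) + 30 - 599/sin(q) - 60/sin(q)^2 - 2/sin(q)^3)/(10*sin(q) + 1)^3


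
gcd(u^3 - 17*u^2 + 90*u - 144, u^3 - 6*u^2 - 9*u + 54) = u^2 - 9*u + 18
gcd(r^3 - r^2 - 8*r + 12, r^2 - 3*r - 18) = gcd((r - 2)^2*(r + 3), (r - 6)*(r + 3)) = r + 3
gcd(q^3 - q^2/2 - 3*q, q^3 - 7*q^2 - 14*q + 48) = q - 2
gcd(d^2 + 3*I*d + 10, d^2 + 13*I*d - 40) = d + 5*I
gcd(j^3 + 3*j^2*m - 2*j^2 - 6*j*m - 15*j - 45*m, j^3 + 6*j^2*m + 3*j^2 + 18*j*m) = j + 3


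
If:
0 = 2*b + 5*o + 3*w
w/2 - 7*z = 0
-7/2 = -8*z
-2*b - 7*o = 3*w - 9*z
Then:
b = -903/64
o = 63/32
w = 49/8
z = 7/16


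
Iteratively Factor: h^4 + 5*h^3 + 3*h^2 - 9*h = (h)*(h^3 + 5*h^2 + 3*h - 9) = h*(h - 1)*(h^2 + 6*h + 9) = h*(h - 1)*(h + 3)*(h + 3)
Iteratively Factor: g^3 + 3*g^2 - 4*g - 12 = (g + 2)*(g^2 + g - 6) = (g - 2)*(g + 2)*(g + 3)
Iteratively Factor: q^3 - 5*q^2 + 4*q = (q - 4)*(q^2 - q) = (q - 4)*(q - 1)*(q)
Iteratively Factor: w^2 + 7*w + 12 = (w + 3)*(w + 4)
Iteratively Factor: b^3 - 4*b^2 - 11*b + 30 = (b - 5)*(b^2 + b - 6) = (b - 5)*(b + 3)*(b - 2)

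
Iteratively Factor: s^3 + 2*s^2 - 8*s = (s - 2)*(s^2 + 4*s) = (s - 2)*(s + 4)*(s)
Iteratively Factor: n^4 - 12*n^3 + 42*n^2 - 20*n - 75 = (n + 1)*(n^3 - 13*n^2 + 55*n - 75) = (n - 3)*(n + 1)*(n^2 - 10*n + 25) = (n - 5)*(n - 3)*(n + 1)*(n - 5)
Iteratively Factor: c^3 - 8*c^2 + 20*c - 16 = (c - 4)*(c^2 - 4*c + 4) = (c - 4)*(c - 2)*(c - 2)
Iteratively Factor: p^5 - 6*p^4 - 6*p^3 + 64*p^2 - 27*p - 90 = (p + 3)*(p^4 - 9*p^3 + 21*p^2 + p - 30) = (p - 5)*(p + 3)*(p^3 - 4*p^2 + p + 6) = (p - 5)*(p - 3)*(p + 3)*(p^2 - p - 2) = (p - 5)*(p - 3)*(p + 1)*(p + 3)*(p - 2)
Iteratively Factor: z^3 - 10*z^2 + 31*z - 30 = (z - 3)*(z^2 - 7*z + 10) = (z - 3)*(z - 2)*(z - 5)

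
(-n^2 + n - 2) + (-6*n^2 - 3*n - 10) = -7*n^2 - 2*n - 12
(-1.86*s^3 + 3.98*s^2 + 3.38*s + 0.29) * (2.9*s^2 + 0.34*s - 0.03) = -5.394*s^5 + 10.9096*s^4 + 11.211*s^3 + 1.8708*s^2 - 0.00279999999999998*s - 0.0087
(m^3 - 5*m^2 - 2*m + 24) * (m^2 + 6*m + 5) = m^5 + m^4 - 27*m^3 - 13*m^2 + 134*m + 120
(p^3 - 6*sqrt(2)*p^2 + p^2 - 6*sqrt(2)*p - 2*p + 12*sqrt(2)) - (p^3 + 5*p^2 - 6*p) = -6*sqrt(2)*p^2 - 4*p^2 - 6*sqrt(2)*p + 4*p + 12*sqrt(2)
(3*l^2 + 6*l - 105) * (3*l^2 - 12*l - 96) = 9*l^4 - 18*l^3 - 675*l^2 + 684*l + 10080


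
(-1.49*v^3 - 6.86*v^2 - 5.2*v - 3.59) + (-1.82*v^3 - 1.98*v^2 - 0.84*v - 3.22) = -3.31*v^3 - 8.84*v^2 - 6.04*v - 6.81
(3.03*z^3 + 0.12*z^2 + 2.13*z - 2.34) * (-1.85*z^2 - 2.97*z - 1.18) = -5.6055*z^5 - 9.2211*z^4 - 7.8723*z^3 - 2.1387*z^2 + 4.4364*z + 2.7612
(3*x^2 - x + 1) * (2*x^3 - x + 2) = 6*x^5 - 2*x^4 - x^3 + 7*x^2 - 3*x + 2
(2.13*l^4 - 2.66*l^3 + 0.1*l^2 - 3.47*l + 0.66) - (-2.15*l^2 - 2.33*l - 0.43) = 2.13*l^4 - 2.66*l^3 + 2.25*l^2 - 1.14*l + 1.09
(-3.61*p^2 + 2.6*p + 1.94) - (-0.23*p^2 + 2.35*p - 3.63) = -3.38*p^2 + 0.25*p + 5.57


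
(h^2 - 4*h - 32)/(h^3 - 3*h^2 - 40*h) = (h + 4)/(h*(h + 5))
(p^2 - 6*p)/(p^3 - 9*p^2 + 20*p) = (p - 6)/(p^2 - 9*p + 20)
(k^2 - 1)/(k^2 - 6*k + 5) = (k + 1)/(k - 5)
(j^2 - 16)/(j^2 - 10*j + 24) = (j + 4)/(j - 6)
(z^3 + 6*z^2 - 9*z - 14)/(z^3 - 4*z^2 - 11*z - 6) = (z^2 + 5*z - 14)/(z^2 - 5*z - 6)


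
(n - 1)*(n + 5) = n^2 + 4*n - 5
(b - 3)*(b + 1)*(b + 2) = b^3 - 7*b - 6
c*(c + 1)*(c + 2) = c^3 + 3*c^2 + 2*c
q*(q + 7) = q^2 + 7*q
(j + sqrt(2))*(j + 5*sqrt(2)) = j^2 + 6*sqrt(2)*j + 10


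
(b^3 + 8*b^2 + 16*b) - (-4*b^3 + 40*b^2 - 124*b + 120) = 5*b^3 - 32*b^2 + 140*b - 120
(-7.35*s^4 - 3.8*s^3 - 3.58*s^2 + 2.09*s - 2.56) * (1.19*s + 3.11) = -8.7465*s^5 - 27.3805*s^4 - 16.0782*s^3 - 8.6467*s^2 + 3.4535*s - 7.9616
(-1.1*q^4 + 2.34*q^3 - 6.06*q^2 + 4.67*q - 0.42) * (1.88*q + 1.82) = -2.068*q^5 + 2.3972*q^4 - 7.134*q^3 - 2.2496*q^2 + 7.7098*q - 0.7644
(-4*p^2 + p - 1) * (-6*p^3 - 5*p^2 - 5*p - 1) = 24*p^5 + 14*p^4 + 21*p^3 + 4*p^2 + 4*p + 1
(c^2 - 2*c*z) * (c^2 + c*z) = c^4 - c^3*z - 2*c^2*z^2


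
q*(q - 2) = q^2 - 2*q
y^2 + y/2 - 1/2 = (y - 1/2)*(y + 1)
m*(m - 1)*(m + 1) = m^3 - m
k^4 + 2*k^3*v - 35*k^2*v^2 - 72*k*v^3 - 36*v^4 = (k - 6*v)*(k + v)^2*(k + 6*v)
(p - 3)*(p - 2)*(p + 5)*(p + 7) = p^4 + 7*p^3 - 19*p^2 - 103*p + 210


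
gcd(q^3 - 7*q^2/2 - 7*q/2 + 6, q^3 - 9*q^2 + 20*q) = q - 4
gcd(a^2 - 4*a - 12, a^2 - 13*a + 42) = a - 6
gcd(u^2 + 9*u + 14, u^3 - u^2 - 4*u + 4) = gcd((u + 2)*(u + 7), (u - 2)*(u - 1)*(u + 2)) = u + 2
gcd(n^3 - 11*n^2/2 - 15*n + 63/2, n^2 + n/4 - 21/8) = n - 3/2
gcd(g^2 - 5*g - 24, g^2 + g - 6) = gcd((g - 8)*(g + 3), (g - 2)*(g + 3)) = g + 3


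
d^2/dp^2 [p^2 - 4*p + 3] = 2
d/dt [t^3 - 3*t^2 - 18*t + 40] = 3*t^2 - 6*t - 18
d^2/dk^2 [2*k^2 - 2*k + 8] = 4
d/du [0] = 0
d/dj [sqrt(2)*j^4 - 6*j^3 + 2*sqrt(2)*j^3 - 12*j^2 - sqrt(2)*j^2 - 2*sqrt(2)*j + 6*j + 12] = 4*sqrt(2)*j^3 - 18*j^2 + 6*sqrt(2)*j^2 - 24*j - 2*sqrt(2)*j - 2*sqrt(2) + 6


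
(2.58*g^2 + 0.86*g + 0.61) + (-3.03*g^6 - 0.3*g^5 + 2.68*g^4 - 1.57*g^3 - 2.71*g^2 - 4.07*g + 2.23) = -3.03*g^6 - 0.3*g^5 + 2.68*g^4 - 1.57*g^3 - 0.13*g^2 - 3.21*g + 2.84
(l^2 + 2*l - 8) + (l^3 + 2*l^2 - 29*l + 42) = l^3 + 3*l^2 - 27*l + 34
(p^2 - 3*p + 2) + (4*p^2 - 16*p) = 5*p^2 - 19*p + 2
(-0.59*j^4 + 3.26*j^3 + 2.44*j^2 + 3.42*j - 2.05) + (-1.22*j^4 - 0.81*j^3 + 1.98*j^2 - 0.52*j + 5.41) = -1.81*j^4 + 2.45*j^3 + 4.42*j^2 + 2.9*j + 3.36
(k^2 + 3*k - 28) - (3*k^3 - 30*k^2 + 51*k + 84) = -3*k^3 + 31*k^2 - 48*k - 112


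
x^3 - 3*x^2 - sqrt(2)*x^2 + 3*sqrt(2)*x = x*(x - 3)*(x - sqrt(2))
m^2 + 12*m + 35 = (m + 5)*(m + 7)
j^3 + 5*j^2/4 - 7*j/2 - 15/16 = (j - 3/2)*(j + 1/4)*(j + 5/2)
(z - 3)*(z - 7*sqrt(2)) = z^2 - 7*sqrt(2)*z - 3*z + 21*sqrt(2)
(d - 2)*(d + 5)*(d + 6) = d^3 + 9*d^2 + 8*d - 60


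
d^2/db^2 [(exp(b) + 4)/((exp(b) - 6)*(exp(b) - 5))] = (exp(4*b) + 27*exp(3*b) - 312*exp(2*b) + 334*exp(b) + 2220)*exp(b)/(exp(6*b) - 33*exp(5*b) + 453*exp(4*b) - 3311*exp(3*b) + 13590*exp(2*b) - 29700*exp(b) + 27000)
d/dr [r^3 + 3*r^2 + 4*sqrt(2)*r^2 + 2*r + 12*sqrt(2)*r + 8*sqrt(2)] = 3*r^2 + 6*r + 8*sqrt(2)*r + 2 + 12*sqrt(2)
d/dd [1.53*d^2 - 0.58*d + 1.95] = 3.06*d - 0.58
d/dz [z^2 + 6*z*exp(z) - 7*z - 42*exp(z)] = 6*z*exp(z) + 2*z - 36*exp(z) - 7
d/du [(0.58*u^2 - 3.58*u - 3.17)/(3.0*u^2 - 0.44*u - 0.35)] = (10.4848*u^2 + 18.614*u - 0.1418)/(9.0*u^4 - 2.64*u^3 - 1.9064*u^2 + 0.308*u + 0.1225)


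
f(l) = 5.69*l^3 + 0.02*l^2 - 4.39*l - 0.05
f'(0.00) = -4.39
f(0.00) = -0.05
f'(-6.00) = 609.89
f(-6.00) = -1202.03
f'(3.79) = 240.96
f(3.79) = 293.36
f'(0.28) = -3.04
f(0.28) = -1.15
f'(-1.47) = 32.44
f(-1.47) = -11.63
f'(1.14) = 17.84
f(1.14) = 3.40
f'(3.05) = 154.53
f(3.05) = 148.19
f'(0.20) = -3.70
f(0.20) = -0.88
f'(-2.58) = 109.13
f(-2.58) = -86.31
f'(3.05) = 154.53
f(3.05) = 148.19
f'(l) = 17.07*l^2 + 0.04*l - 4.39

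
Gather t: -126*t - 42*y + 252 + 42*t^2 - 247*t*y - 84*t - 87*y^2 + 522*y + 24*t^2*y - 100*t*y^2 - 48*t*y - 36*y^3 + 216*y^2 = t^2*(24*y + 42) + t*(-100*y^2 - 295*y - 210) - 36*y^3 + 129*y^2 + 480*y + 252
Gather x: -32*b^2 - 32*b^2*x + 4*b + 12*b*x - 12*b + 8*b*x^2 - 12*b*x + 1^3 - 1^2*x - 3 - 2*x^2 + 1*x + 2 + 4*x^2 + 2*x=-32*b^2 - 8*b + x^2*(8*b + 2) + x*(2 - 32*b^2)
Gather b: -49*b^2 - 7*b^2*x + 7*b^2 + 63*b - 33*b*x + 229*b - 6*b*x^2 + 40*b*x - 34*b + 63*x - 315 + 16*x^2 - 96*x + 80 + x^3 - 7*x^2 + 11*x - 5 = b^2*(-7*x - 42) + b*(-6*x^2 + 7*x + 258) + x^3 + 9*x^2 - 22*x - 240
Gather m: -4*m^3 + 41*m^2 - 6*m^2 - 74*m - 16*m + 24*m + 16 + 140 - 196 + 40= -4*m^3 + 35*m^2 - 66*m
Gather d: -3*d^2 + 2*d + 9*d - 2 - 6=-3*d^2 + 11*d - 8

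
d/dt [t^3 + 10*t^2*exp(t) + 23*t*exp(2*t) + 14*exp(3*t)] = 10*t^2*exp(t) + 3*t^2 + 46*t*exp(2*t) + 20*t*exp(t) + 42*exp(3*t) + 23*exp(2*t)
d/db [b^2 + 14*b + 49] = 2*b + 14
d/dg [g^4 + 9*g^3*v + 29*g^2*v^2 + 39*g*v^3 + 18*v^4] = 4*g^3 + 27*g^2*v + 58*g*v^2 + 39*v^3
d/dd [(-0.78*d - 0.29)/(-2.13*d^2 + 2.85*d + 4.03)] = (1.6614*d^2 - 2.223*d - (0.78*d + 0.29)*(4.26*d - 2.85) - 3.1434)/(-2.13*d^2 + 2.85*d + 4.03)^2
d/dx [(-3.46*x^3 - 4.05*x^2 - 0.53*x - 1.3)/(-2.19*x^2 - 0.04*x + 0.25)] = (7.5774*x^4 + 0.276799999999998*x^3 - 3.5937*x^2 - 7.719*x - 0.1845)/(4.7961*x^4 + 0.1752*x^3 - 1.0934*x^2 - 0.02*x + 0.0625)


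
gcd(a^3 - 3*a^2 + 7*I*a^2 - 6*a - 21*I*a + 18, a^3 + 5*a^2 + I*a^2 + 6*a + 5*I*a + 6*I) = a + I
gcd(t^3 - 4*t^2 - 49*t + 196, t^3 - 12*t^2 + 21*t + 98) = t - 7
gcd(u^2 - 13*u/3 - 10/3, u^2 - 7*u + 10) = u - 5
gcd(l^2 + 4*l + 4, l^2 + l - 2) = l + 2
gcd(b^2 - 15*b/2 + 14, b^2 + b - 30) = 1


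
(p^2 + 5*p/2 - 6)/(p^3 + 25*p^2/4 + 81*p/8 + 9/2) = 4*(2*p - 3)/(8*p^2 + 18*p + 9)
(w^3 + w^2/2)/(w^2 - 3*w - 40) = w^2*(w + 1/2)/(w^2 - 3*w - 40)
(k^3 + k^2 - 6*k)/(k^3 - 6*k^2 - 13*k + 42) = k/(k - 7)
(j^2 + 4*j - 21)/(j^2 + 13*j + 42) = (j - 3)/(j + 6)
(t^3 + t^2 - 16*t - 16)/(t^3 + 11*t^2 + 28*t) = (t^2 - 3*t - 4)/(t*(t + 7))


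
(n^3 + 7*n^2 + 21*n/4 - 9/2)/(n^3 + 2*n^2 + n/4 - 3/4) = (n + 6)/(n + 1)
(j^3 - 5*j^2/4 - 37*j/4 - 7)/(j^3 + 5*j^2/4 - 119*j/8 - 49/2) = 2*(j + 1)/(2*j + 7)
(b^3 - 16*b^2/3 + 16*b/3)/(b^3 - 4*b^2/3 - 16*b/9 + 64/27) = 9*b*(b - 4)/(9*b^2 - 16)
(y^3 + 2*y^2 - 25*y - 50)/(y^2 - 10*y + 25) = (y^2 + 7*y + 10)/(y - 5)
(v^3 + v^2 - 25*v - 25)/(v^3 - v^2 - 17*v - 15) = (v + 5)/(v + 3)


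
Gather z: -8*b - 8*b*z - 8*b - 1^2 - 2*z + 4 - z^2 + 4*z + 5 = -16*b - z^2 + z*(2 - 8*b) + 8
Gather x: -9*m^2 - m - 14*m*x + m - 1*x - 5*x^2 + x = -9*m^2 - 14*m*x - 5*x^2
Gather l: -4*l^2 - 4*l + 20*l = -4*l^2 + 16*l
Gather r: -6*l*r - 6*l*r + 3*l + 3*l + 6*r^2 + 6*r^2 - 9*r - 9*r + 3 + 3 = 6*l + 12*r^2 + r*(-12*l - 18) + 6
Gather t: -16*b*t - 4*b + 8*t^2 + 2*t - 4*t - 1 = -4*b + 8*t^2 + t*(-16*b - 2) - 1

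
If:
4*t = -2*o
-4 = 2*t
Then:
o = 4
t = -2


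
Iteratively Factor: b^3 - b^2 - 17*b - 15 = (b - 5)*(b^2 + 4*b + 3) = (b - 5)*(b + 3)*(b + 1)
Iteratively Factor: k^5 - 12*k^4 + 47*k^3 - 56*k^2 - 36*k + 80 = (k - 5)*(k^4 - 7*k^3 + 12*k^2 + 4*k - 16) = (k - 5)*(k + 1)*(k^3 - 8*k^2 + 20*k - 16) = (k - 5)*(k - 4)*(k + 1)*(k^2 - 4*k + 4) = (k - 5)*(k - 4)*(k - 2)*(k + 1)*(k - 2)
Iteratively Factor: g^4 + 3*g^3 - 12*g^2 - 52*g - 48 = (g - 4)*(g^3 + 7*g^2 + 16*g + 12) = (g - 4)*(g + 2)*(g^2 + 5*g + 6) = (g - 4)*(g + 2)^2*(g + 3)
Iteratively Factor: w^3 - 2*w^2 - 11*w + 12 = (w - 1)*(w^2 - w - 12) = (w - 4)*(w - 1)*(w + 3)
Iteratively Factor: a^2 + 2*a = (a)*(a + 2)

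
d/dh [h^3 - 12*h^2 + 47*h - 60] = 3*h^2 - 24*h + 47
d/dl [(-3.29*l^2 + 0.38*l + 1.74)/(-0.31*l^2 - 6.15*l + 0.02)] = (20.3513*l^2 + 0.9472*l + 10.7086)/(0.0961*l^4 + 3.813*l^3 + 37.8101*l^2 - 0.246*l + 0.0004)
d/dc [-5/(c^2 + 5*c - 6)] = 5*(2*c + 5)/(c^2 + 5*c - 6)^2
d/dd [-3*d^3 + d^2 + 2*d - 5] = -9*d^2 + 2*d + 2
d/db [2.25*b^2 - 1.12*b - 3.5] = 4.5*b - 1.12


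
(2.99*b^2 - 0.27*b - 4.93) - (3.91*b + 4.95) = 2.99*b^2 - 4.18*b - 9.88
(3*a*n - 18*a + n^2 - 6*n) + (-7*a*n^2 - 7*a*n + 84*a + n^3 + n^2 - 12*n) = -7*a*n^2 - 4*a*n + 66*a + n^3 + 2*n^2 - 18*n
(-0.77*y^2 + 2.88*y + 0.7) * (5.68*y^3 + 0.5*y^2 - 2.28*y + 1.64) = -4.3736*y^5 + 15.9734*y^4 + 7.1716*y^3 - 7.4792*y^2 + 3.1272*y + 1.148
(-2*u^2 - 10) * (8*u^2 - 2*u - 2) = -16*u^4 + 4*u^3 - 76*u^2 + 20*u + 20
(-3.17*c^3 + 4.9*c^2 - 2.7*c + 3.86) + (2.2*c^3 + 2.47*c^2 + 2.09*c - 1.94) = -0.97*c^3 + 7.37*c^2 - 0.61*c + 1.92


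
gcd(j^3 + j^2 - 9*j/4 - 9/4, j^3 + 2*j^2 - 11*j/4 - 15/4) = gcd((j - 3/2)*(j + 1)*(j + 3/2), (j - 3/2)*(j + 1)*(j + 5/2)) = j^2 - j/2 - 3/2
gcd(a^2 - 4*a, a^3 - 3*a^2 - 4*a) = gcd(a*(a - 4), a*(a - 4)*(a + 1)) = a^2 - 4*a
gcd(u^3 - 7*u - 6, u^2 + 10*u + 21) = 1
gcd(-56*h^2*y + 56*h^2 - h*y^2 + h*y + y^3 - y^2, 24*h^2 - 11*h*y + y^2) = -8*h + y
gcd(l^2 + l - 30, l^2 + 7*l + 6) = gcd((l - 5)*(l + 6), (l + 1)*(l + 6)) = l + 6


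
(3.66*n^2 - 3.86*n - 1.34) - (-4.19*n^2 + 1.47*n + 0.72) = 7.85*n^2 - 5.33*n - 2.06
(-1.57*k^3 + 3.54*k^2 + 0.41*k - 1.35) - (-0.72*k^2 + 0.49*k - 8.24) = -1.57*k^3 + 4.26*k^2 - 0.08*k + 6.89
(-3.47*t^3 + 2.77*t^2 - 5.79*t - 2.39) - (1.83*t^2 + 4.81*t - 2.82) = -3.47*t^3 + 0.94*t^2 - 10.6*t + 0.43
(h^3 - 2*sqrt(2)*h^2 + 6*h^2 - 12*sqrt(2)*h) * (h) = h^4 - 2*sqrt(2)*h^3 + 6*h^3 - 12*sqrt(2)*h^2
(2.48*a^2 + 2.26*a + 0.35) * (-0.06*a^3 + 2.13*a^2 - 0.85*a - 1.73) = -0.1488*a^5 + 5.1468*a^4 + 2.6848*a^3 - 5.4659*a^2 - 4.2073*a - 0.6055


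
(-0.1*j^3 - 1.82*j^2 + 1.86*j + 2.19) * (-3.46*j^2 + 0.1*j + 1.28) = 0.346*j^5 + 6.2872*j^4 - 6.7456*j^3 - 9.721*j^2 + 2.5998*j + 2.8032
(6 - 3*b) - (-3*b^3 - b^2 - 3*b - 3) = 3*b^3 + b^2 + 9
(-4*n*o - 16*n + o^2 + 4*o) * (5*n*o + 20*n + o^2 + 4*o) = -20*n^2*o^2 - 160*n^2*o - 320*n^2 + n*o^3 + 8*n*o^2 + 16*n*o + o^4 + 8*o^3 + 16*o^2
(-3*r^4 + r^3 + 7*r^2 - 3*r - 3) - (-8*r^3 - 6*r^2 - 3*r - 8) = -3*r^4 + 9*r^3 + 13*r^2 + 5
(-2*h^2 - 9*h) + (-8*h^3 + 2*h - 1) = -8*h^3 - 2*h^2 - 7*h - 1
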